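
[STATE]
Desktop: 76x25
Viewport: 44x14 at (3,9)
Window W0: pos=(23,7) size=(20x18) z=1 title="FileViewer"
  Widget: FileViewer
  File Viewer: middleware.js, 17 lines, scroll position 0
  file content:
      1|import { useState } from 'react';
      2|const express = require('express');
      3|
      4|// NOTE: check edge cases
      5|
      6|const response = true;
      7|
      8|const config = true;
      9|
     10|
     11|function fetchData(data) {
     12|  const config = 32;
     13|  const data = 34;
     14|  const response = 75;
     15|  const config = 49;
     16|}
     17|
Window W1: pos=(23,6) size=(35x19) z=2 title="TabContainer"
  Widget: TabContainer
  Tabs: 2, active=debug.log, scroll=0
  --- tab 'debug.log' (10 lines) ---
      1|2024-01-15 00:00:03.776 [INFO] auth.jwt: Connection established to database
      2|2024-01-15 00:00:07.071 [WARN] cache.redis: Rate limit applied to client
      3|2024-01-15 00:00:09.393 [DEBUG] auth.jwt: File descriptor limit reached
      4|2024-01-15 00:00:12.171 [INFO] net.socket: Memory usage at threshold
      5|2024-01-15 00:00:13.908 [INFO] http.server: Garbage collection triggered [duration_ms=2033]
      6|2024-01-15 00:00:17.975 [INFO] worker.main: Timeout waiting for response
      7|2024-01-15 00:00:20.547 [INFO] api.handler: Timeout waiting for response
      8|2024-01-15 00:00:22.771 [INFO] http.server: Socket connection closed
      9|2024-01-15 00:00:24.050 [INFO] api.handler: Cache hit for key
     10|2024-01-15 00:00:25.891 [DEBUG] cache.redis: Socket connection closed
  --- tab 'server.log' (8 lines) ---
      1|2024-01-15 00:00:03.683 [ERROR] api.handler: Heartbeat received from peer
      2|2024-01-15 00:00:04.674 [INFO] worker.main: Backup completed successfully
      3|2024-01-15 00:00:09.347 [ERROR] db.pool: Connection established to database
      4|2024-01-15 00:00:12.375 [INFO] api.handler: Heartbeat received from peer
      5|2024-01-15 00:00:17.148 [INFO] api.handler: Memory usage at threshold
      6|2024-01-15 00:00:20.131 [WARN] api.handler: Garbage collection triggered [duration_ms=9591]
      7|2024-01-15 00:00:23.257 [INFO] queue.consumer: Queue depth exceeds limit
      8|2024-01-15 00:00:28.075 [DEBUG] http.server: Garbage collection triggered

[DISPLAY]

                    ┃[debug.log]│ server.log
                    ┃───────────────────────
                    ┃2024-01-15 00:00:03.776
                    ┃2024-01-15 00:00:07.071
                    ┃2024-01-15 00:00:09.393
                    ┃2024-01-15 00:00:12.171
                    ┃2024-01-15 00:00:13.908
                    ┃2024-01-15 00:00:17.975
                    ┃2024-01-15 00:00:20.547
                    ┃2024-01-15 00:00:22.771
                    ┃2024-01-15 00:00:24.050
                    ┃2024-01-15 00:00:25.891
                    ┃                       
                    ┃                       


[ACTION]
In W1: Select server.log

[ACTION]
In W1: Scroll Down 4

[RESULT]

                    ┃ debug.log │[server.log
                    ┃───────────────────────
                    ┃2024-01-15 00:00:17.148
                    ┃2024-01-15 00:00:20.131
                    ┃2024-01-15 00:00:23.257
                    ┃2024-01-15 00:00:28.075
                    ┃                       
                    ┃                       
                    ┃                       
                    ┃                       
                    ┃                       
                    ┃                       
                    ┃                       
                    ┃                       


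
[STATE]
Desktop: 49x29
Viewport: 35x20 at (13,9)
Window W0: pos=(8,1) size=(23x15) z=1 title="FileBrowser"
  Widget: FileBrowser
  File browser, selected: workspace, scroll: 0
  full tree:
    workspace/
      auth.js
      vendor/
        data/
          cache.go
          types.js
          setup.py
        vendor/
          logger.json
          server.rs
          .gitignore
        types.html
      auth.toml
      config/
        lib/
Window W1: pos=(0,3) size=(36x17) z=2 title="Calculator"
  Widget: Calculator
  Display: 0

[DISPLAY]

┼───┤                 ┃            
│ × │                 ┃            
┼───┤                 ┃            
│ - │                 ┃            
┼───┤                 ┃            
│ + │                 ┃            
┼───┤                 ┃            
│ M+│                 ┃            
┴───┘                 ┃            
                      ┃            
━━━━━━━━━━━━━━━━━━━━━━┛            
                                   
                                   
                                   
                                   
                                   
                                   
                                   
                                   
                                   


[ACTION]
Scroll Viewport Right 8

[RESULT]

───┤                 ┃             
 × │                 ┃             
───┤                 ┃             
 - │                 ┃             
───┤                 ┃             
 + │                 ┃             
───┤                 ┃             
 M+│                 ┃             
───┘                 ┃             
                     ┃             
━━━━━━━━━━━━━━━━━━━━━┛             
                                   
                                   
                                   
                                   
                                   
                                   
                                   
                                   
                                   


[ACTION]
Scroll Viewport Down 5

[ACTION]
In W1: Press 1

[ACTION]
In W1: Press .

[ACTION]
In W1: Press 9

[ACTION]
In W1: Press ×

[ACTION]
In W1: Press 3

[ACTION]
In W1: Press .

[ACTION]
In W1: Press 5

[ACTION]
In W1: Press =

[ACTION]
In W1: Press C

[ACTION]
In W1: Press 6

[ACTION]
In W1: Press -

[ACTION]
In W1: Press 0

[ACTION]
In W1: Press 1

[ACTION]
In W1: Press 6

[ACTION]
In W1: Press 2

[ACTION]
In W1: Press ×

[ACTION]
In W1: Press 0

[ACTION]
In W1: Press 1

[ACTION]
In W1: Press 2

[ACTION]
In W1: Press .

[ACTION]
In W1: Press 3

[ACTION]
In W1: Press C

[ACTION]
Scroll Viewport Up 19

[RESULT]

                                   
━━━━━━━━━━━━━━━━┓                  
Browser         ┃                  
━━━━━━━━━━━━━━━━━━━━━┓             
                     ┃             
─────────────────────┨             
                    0┃             
───┐                 ┃             
 ÷ │                 ┃             
───┤                 ┃             
 × │                 ┃             
───┤                 ┃             
 - │                 ┃             
───┤                 ┃             
 + │                 ┃             
───┤                 ┃             
 M+│                 ┃             
───┘                 ┃             
                     ┃             
━━━━━━━━━━━━━━━━━━━━━┛             


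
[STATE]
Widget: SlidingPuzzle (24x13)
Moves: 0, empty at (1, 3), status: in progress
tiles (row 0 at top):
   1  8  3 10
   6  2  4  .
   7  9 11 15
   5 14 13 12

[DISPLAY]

┌────┬────┬────┬────┐   
│  1 │  8 │  3 │ 10 │   
├────┼────┼────┼────┤   
│  6 │  2 │  4 │    │   
├────┼────┼────┼────┤   
│  7 │  9 │ 11 │ 15 │   
├────┼────┼────┼────┤   
│  5 │ 14 │ 13 │ 12 │   
└────┴────┴────┴────┘   
Moves: 0                
                        
                        
                        


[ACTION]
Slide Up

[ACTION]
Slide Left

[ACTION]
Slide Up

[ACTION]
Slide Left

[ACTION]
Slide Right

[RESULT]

┌────┬────┬────┬────┐   
│  1 │  8 │  3 │ 10 │   
├────┼────┼────┼────┤   
│  6 │  2 │  4 │ 15 │   
├────┼────┼────┼────┤   
│  7 │  9 │ 11 │ 12 │   
├────┼────┼────┼────┤   
│  5 │ 14 │    │ 13 │   
└────┴────┴────┴────┘   
Moves: 3                
                        
                        
                        


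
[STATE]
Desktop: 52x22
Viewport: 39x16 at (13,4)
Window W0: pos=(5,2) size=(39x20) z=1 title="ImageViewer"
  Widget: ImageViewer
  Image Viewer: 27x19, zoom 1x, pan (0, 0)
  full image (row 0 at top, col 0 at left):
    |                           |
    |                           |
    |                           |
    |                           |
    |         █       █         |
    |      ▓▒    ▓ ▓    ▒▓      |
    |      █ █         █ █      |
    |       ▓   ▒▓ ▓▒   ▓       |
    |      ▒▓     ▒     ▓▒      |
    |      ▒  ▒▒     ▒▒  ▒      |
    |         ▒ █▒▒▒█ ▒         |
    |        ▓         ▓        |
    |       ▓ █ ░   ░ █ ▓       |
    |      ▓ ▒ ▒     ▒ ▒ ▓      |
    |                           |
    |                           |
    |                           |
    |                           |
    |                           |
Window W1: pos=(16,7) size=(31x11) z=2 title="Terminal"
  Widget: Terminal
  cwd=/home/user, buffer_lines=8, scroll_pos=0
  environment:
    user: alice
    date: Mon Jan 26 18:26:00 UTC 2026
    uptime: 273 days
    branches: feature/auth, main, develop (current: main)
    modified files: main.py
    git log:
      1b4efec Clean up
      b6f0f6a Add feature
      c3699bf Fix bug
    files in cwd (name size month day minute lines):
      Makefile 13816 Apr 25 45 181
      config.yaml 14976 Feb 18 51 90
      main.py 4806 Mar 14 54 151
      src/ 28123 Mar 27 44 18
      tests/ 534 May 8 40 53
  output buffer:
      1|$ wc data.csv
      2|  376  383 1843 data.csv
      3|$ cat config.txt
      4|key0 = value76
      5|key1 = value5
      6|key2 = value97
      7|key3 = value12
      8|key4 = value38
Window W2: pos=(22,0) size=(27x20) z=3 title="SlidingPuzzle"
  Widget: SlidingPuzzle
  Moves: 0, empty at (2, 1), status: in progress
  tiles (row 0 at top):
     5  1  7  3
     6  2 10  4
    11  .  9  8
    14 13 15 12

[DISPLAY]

─────────┃│  5 │  1 │  7 │  3 │    ┃   
         ┃├────┼────┼────┼────┤    ┃   
         ┃│  6 │  2 │ 10 │  4 │    ┃   
   ┏━━━━━┃├────┼────┼────┼────┤    ┃   
   ┃ Term┃│ 11 │    │  9 │  8 │    ┃   
  █┠─────┃├────┼────┼────┼────┤    ┃   
▒  ┃$ wc ┃│ 14 │ 13 │ 15 │ 12 │    ┃   
 █ ┃  376┃└────┴────┴────┴────┘    ┃   
▓  ┃$ cat┃Moves: 0                 ┃   
▓  ┃key0 ┃                         ┃   
  ▒┃key1 ┃                         ┃   
  ▒┃key2 ┃                         ┃   
 ▓ ┃key3 ┃                         ┃   
▓ █┗━━━━━┃                         ┃   
 ▒ ▒     ┃                         ┃   
         ┗━━━━━━━━━━━━━━━━━━━━━━━━━┛   


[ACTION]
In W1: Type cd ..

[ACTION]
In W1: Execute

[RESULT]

─────────┃│  5 │  1 │  7 │  3 │    ┃   
         ┃├────┼────┼────┼────┤    ┃   
         ┃│  6 │  2 │ 10 │  4 │    ┃   
   ┏━━━━━┃├────┼────┼────┼────┤    ┃   
   ┃ Term┃│ 11 │    │  9 │  8 │    ┃   
  █┠─────┃├────┼────┼────┼────┤    ┃   
▒  ┃key1 ┃│ 14 │ 13 │ 15 │ 12 │    ┃   
 █ ┃key2 ┃└────┴────┴────┴────┘    ┃   
▓  ┃key3 ┃Moves: 0                 ┃   
▓  ┃key4 ┃                         ┃   
  ▒┃$ cd ┃                         ┃   
  ▒┃     ┃                         ┃   
 ▓ ┃$ █  ┃                         ┃   
▓ █┗━━━━━┃                         ┃   
 ▒ ▒     ┃                         ┃   
         ┗━━━━━━━━━━━━━━━━━━━━━━━━━┛   


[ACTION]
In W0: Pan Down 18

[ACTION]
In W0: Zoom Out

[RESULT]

─────────┃│  5 │  1 │  7 │  3 │    ┃   
         ┃├────┼────┼────┼────┤    ┃   
         ┃│  6 │  2 │ 10 │  4 │    ┃   
   ┏━━━━━┃├────┼────┼────┼────┤    ┃   
   ┃ Term┃│ 11 │    │  9 │  8 │    ┃   
   ┠─────┃├────┼────┼────┼────┤    ┃   
   ┃key1 ┃│ 14 │ 13 │ 15 │ 12 │    ┃   
   ┃key2 ┃└────┴────┴────┴────┘    ┃   
   ┃key3 ┃Moves: 0                 ┃   
   ┃key4 ┃                         ┃   
   ┃$ cd ┃                         ┃   
   ┃     ┃                         ┃   
   ┃$ █  ┃                         ┃   
   ┗━━━━━┃                         ┃   
         ┃                         ┃   
         ┗━━━━━━━━━━━━━━━━━━━━━━━━━┛   


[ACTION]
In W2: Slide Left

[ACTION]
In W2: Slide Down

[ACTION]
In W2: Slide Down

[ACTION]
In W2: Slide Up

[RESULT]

─────────┃│  5 │  1 │  7 │  3 │    ┃   
         ┃├────┼────┼────┼────┤    ┃   
         ┃│  6 │  2 │    │  4 │    ┃   
   ┏━━━━━┃├────┼────┼────┼────┤    ┃   
   ┃ Term┃│ 11 │  9 │ 10 │  8 │    ┃   
   ┠─────┃├────┼────┼────┼────┤    ┃   
   ┃key1 ┃│ 14 │ 13 │ 15 │ 12 │    ┃   
   ┃key2 ┃└────┴────┴────┴────┘    ┃   
   ┃key3 ┃Moves: 4                 ┃   
   ┃key4 ┃                         ┃   
   ┃$ cd ┃                         ┃   
   ┃     ┃                         ┃   
   ┃$ █  ┃                         ┃   
   ┗━━━━━┃                         ┃   
         ┃                         ┃   
         ┗━━━━━━━━━━━━━━━━━━━━━━━━━┛   


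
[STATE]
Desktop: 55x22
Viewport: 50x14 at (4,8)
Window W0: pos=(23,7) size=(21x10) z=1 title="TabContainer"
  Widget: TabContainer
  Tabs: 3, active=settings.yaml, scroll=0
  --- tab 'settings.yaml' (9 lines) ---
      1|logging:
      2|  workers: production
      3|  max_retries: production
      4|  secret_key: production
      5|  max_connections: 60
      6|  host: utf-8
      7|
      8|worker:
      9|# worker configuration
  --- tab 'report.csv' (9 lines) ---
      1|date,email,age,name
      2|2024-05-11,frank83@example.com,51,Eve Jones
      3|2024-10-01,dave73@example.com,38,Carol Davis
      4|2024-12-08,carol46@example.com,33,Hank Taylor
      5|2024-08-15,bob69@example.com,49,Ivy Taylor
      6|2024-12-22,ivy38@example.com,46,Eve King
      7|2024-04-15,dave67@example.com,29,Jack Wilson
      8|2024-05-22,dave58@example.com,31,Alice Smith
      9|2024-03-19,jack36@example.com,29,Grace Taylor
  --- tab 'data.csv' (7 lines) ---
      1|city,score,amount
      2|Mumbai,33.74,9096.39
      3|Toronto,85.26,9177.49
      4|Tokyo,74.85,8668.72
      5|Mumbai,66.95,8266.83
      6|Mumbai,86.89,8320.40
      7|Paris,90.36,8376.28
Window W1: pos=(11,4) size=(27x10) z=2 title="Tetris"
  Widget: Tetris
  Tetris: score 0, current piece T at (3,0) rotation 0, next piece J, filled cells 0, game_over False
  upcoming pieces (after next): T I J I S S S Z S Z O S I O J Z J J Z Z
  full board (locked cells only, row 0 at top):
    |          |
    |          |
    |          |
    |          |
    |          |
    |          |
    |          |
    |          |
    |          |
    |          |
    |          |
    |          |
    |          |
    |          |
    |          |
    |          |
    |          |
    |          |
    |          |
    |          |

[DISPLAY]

       ┃          │█             ┃     ┃          
       ┃          │███           ┃─────┨          
       ┃          │              ┃]│ re┃          
       ┃          │              ┃─────┃          
       ┃          │              ┃     ┃          
       ┗━━━━━━━━━━━━━━━━━━━━━━━━━┛ducti┃          
                   ┃  max_retries: prod┃          
                   ┃  secret_key: produ┃          
                   ┗━━━━━━━━━━━━━━━━━━━┛          
                                                  
                                                  
                                                  
                                                  
                                                  


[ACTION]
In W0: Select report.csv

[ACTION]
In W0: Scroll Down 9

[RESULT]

       ┃          │█             ┃     ┃          
       ┃          │███           ┃─────┨          
       ┃          │              ┃ │[re┃          
       ┃          │              ┃─────┃          
       ┃          │              ┃k36@e┃          
       ┗━━━━━━━━━━━━━━━━━━━━━━━━━┛     ┃          
                   ┃                   ┃          
                   ┃                   ┃          
                   ┗━━━━━━━━━━━━━━━━━━━┛          
                                                  
                                                  
                                                  
                                                  
                                                  


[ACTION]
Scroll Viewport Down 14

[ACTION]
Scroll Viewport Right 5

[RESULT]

      ┃          │█             ┃     ┃           
      ┃          │███           ┃─────┨           
      ┃          │              ┃ │[re┃           
      ┃          │              ┃─────┃           
      ┃          │              ┃k36@e┃           
      ┗━━━━━━━━━━━━━━━━━━━━━━━━━┛     ┃           
                  ┃                   ┃           
                  ┃                   ┃           
                  ┗━━━━━━━━━━━━━━━━━━━┛           
                                                  
                                                  
                                                  
                                                  
                                                  


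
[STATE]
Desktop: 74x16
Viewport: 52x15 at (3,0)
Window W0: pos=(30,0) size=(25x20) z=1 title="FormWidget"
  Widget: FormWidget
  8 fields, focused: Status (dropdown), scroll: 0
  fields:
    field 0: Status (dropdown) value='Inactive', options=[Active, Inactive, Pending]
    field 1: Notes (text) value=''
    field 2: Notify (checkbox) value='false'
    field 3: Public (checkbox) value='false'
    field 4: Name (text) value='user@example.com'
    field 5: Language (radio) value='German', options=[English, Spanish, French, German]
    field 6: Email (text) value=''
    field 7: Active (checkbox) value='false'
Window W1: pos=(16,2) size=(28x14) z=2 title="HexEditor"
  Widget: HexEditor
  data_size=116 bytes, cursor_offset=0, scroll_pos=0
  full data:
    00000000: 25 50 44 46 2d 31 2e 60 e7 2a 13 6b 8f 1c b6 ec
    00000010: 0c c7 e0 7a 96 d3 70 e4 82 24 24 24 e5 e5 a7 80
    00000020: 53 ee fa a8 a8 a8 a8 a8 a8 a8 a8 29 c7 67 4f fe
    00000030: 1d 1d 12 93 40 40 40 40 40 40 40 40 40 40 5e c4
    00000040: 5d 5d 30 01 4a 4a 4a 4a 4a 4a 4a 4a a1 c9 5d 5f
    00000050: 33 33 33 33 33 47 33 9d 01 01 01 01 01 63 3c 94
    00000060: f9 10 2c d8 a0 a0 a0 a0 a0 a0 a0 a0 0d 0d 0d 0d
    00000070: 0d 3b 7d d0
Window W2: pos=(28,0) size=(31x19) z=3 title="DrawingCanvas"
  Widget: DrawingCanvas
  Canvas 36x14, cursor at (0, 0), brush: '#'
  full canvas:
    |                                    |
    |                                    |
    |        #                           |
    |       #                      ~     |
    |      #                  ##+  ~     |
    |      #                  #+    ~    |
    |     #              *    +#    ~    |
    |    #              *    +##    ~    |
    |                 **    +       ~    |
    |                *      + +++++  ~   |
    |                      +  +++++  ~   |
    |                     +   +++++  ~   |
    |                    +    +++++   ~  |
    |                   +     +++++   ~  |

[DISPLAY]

                         ┏━━━━━━━━━━━━━━━━━━━━━━━━━━
                         ┃ DrawingCanvas            
             ┏━━━━━━━━━━━┠──────────────────────────
             ┃ HexEditor ┃+                         
             ┠───────────┃                          
             ┃00000000  2┃        #                 
             ┃00000010  0┃       #                  
             ┃00000020  5┃      #                  #
             ┃00000030  1┃      #                  #
             ┃00000040  5┃     #              *    +
             ┃00000050  3┃    #              *    +#
             ┃00000060  f┃                 **    +  
             ┃00000070  0┃                *      + +
             ┃           ┃                      +  +
             ┃           ┃                     +   +


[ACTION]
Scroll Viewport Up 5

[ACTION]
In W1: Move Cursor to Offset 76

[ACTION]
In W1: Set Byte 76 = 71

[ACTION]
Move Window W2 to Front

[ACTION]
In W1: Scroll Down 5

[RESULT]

                         ┏━━━━━━━━━━━━━━━━━━━━━━━━━━
                         ┃ DrawingCanvas            
             ┏━━━━━━━━━━━┠──────────────────────────
             ┃ HexEditor ┃+                         
             ┠───────────┃                          
             ┃00000050  3┃        #                 
             ┃00000060  f┃       #                  
             ┃00000070  0┃      #                  #
             ┃           ┃      #                  #
             ┃           ┃     #              *    +
             ┃           ┃    #              *    +#
             ┃           ┃                 **    +  
             ┃           ┃                *      + +
             ┃           ┃                      +  +
             ┃           ┃                     +   +


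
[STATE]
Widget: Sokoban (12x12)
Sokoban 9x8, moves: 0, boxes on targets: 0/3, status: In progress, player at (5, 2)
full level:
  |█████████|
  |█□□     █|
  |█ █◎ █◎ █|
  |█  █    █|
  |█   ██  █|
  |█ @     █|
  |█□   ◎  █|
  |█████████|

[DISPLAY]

█████████   
█□□     █   
█ █◎ █◎ █   
█  █    █   
█   ██  █   
█ @     █   
█□   ◎  █   
█████████   
Moves: 0  0/
            
            
            


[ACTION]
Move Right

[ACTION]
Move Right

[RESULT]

█████████   
█□□     █   
█ █◎ █◎ █   
█  █    █   
█   ██  █   
█   @   █   
█□   ◎  █   
█████████   
Moves: 2  0/
            
            
            


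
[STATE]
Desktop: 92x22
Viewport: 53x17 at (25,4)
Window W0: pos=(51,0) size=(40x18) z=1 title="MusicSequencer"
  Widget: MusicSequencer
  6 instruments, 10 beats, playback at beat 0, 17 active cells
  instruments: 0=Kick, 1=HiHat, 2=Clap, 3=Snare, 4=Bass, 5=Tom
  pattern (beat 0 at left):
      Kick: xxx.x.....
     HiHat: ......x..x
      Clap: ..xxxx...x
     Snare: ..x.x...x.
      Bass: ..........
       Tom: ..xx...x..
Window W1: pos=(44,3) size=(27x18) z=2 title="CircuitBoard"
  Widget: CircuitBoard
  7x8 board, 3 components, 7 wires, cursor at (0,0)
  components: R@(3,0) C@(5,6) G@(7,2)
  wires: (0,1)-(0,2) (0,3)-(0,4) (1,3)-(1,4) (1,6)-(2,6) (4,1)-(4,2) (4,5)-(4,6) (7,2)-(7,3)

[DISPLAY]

                   ┃ CircuitBoard            ┃       
                   ┠─────────────────────────┨       
                   ┃   0 1 2 3 4 5 6         ┃       
                   ┃0  [.]  · ─ ·   · ─ ·    ┃       
                   ┃                         ┃       
                   ┃1               · ─ ·    ┃       
                   ┃                         ┃       
                   ┃2                        ┃       
                   ┃                         ┃       
                   ┃3   R                    ┃       
                   ┃                         ┃       
                   ┃4       · ─ ·           ·┃       
                   ┃                         ┃       
                   ┃5                        ┃━━━━━━━
                   ┃                         ┃       
                   ┃6                        ┃       
                   ┗━━━━━━━━━━━━━━━━━━━━━━━━━┛       


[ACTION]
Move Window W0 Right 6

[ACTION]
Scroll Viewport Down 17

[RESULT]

                   ┠─────────────────────────┨       
                   ┃   0 1 2 3 4 5 6         ┃       
                   ┃0  [.]  · ─ ·   · ─ ·    ┃       
                   ┃                         ┃       
                   ┃1               · ─ ·    ┃       
                   ┃                         ┃       
                   ┃2                        ┃       
                   ┃                         ┃       
                   ┃3   R                    ┃       
                   ┃                         ┃       
                   ┃4       · ─ ·           ·┃       
                   ┃                         ┃       
                   ┃5                        ┃━━━━━━━
                   ┃                         ┃       
                   ┃6                        ┃       
                   ┗━━━━━━━━━━━━━━━━━━━━━━━━━┛       
                                                     


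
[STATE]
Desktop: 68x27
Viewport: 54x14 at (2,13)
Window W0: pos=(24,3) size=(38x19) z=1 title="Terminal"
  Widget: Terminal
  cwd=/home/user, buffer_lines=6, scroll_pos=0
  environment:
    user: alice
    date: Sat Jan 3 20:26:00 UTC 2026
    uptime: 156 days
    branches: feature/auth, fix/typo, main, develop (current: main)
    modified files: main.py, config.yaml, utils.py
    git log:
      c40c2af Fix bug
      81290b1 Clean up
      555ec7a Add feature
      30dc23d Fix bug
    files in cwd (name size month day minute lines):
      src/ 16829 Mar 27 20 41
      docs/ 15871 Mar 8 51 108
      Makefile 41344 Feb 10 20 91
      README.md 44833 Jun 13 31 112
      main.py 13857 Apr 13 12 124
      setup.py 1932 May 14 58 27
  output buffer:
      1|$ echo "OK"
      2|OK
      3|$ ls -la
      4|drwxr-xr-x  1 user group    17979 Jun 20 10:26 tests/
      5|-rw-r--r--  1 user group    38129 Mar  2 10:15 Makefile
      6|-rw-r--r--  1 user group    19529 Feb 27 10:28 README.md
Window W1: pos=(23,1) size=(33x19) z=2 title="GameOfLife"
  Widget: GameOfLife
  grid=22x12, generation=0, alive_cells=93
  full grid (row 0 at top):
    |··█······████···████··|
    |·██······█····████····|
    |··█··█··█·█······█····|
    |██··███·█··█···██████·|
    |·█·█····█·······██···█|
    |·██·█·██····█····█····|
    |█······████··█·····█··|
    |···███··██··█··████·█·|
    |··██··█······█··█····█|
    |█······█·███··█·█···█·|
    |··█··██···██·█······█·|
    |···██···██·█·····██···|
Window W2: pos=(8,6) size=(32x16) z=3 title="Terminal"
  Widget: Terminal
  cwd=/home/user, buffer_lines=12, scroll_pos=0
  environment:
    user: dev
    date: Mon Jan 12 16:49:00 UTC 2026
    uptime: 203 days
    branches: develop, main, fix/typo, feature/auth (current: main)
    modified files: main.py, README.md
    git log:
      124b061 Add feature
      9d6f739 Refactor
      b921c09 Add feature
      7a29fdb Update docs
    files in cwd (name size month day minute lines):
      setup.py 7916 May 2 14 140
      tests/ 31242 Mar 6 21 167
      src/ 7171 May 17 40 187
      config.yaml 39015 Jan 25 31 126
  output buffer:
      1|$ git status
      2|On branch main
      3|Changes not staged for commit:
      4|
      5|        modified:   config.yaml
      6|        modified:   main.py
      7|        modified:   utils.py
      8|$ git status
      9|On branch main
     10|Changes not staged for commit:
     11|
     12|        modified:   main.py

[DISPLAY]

      ┃        modified:   config.yam┃█····█         ┃
      ┃        modified:   main.py   ┃█···█·         ┃
      ┃        modified:   utils.py  ┃····█·         ┃
      ┃$ git status                  ┃·██···         ┃
      ┃On branch main                ┃               ┃
      ┃Changes not staged for commit:┃               ┃
      ┃                              ┃━━━━━━━━━━━━━━━┛
      ┃        modified:   main.py   ┃                
      ┗━━━━━━━━━━━━━━━━━━━━━━━━━━━━━━┛━━━━━━━━━━━━━━━━
                                                      
                                                      
                                                      
                                                      
                                                      


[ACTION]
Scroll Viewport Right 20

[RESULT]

   modified:   config.yam┃█····█         ┃     ┃      
   modified:   main.py   ┃█···█·         ┃     ┃      
   modified:   utils.py  ┃····█·         ┃     ┃      
 status                  ┃·██···         ┃     ┃      
anch main                ┃               ┃     ┃      
es not staged for commit:┃               ┃     ┃      
                         ┃━━━━━━━━━━━━━━━┛     ┃      
   modified:   main.py   ┃                     ┃      
━━━━━━━━━━━━━━━━━━━━━━━━━┛━━━━━━━━━━━━━━━━━━━━━┛      
                                                      
                                                      
                                                      
                                                      
                                                      


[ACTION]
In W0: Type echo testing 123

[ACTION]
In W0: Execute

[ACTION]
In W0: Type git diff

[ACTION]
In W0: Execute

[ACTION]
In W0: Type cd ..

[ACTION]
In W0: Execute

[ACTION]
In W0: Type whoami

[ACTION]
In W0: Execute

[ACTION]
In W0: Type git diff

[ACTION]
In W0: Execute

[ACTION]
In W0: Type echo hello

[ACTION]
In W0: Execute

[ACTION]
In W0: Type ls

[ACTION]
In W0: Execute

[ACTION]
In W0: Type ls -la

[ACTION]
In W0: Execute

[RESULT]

   modified:   config.yam┃█····█         ┃     ┃      
   modified:   main.py   ┃█···█·         ┃829 M┃      
   modified:   utils.py  ┃····█·         ┃871 M┃      
 status                  ┃·██···         ┃344 F┃      
anch main                ┃               ┃833 J┃      
es not staged for commit:┃               ┃857 A┃      
                         ┃━━━━━━━━━━━━━━━┛932 M┃      
   modified:   main.py   ┃                     ┃      
━━━━━━━━━━━━━━━━━━━━━━━━━┛━━━━━━━━━━━━━━━━━━━━━┛      
                                                      
                                                      
                                                      
                                                      
                                                      


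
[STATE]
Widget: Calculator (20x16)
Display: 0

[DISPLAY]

                   0
┌───┬───┬───┬───┐   
│ 7 │ 8 │ 9 │ ÷ │   
├───┼───┼───┼───┤   
│ 4 │ 5 │ 6 │ × │   
├───┼───┼───┼───┤   
│ 1 │ 2 │ 3 │ - │   
├───┼───┼───┼───┤   
│ 0 │ . │ = │ + │   
├───┼───┼───┼───┤   
│ C │ MC│ MR│ M+│   
└───┴───┴───┴───┘   
                    
                    
                    
                    


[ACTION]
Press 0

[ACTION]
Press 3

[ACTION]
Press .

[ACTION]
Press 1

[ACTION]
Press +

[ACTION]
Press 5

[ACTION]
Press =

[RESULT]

                 8.1
┌───┬───┬───┬───┐   
│ 7 │ 8 │ 9 │ ÷ │   
├───┼───┼───┼───┤   
│ 4 │ 5 │ 6 │ × │   
├───┼───┼───┼───┤   
│ 1 │ 2 │ 3 │ - │   
├───┼───┼───┼───┤   
│ 0 │ . │ = │ + │   
├───┼───┼───┼───┤   
│ C │ MC│ MR│ M+│   
└───┴───┴───┴───┘   
                    
                    
                    
                    


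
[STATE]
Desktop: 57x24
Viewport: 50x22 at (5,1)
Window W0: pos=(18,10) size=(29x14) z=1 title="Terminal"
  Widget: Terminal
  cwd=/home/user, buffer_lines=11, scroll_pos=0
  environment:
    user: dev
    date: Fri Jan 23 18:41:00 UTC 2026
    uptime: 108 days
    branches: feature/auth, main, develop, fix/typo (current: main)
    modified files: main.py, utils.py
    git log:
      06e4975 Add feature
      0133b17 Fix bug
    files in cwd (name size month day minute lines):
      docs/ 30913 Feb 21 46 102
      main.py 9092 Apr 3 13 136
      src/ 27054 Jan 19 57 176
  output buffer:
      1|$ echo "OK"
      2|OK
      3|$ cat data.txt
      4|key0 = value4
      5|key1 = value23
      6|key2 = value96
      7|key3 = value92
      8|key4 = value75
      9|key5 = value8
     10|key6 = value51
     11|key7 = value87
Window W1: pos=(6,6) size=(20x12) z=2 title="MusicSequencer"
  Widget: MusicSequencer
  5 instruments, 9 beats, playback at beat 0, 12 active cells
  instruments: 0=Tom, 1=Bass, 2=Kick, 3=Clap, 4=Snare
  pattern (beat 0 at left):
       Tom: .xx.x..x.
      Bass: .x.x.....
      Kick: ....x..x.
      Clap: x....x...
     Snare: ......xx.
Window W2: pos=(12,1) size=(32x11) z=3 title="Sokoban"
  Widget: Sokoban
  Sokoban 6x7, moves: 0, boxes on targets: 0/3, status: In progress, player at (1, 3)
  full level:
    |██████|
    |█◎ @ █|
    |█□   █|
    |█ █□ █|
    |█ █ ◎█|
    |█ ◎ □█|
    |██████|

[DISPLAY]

       ┏━━━━━━━━━━━━━━━━━━━━━━━━━━━━━━┓           
       ┃ Sokoban                      ┃           
       ┠──────────────────────────────┨           
       ┃██████                        ┃           
       ┃█◎ @ █                        ┃           
 ┏━━━━━┃█□   █                        ┃           
 ┃ Musi┃█ █□ █                        ┃           
 ┠─────┃█ █ ◎█                        ┃           
 ┃     ┃█ ◎ □█                        ┃           
 ┃   To┃██████                        ┃━━┓        
 ┃  Bas┗━━━━━━━━━━━━━━━━━━━━━━━━━━━━━━┛  ┃        
 ┃  Kick····█··█·   ┃────────────────────┨        
 ┃  Clap█····█···   ┃"OK"                ┃        
 ┃ Snare······██·   ┃                    ┃        
 ┃                  ┃ata.txt             ┃        
 ┃                  ┃value4              ┃        
 ┗━━━━━━━━━━━━━━━━━━┛value23             ┃        
             ┃key2 = value96             ┃        
             ┃key3 = value92             ┃        
             ┃key4 = value75             ┃        
             ┃key5 = value8              ┃        
             ┃key6 = value51             ┃        


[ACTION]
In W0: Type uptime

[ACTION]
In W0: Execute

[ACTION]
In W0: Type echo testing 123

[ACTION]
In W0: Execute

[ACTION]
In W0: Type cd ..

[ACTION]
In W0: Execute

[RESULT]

       ┏━━━━━━━━━━━━━━━━━━━━━━━━━━━━━━┓           
       ┃ Sokoban                      ┃           
       ┠──────────────────────────────┨           
       ┃██████                        ┃           
       ┃█◎ @ █                        ┃           
 ┏━━━━━┃█□   █                        ┃           
 ┃ Musi┃█ █□ █                        ┃           
 ┠─────┃█ █ ◎█                        ┃           
 ┃     ┃█ ◎ □█                        ┃           
 ┃   To┃██████                        ┃━━┓        
 ┃  Bas┗━━━━━━━━━━━━━━━━━━━━━━━━━━━━━━┛  ┃        
 ┃  Kick····█··█·   ┃────────────────────┨        
 ┃  Clap█····█···   ┃value8              ┃        
 ┃ Snare······██·   ┃value51             ┃        
 ┃                  ┃value87             ┃        
 ┃                  ┃e                   ┃        
 ┗━━━━━━━━━━━━━━━━━━┛ up 108 days        ┃        
             ┃$ echo testing 123         ┃        
             ┃testing 123                ┃        
             ┃$ cd ..                    ┃        
             ┃                           ┃        
             ┃$ █                        ┃        


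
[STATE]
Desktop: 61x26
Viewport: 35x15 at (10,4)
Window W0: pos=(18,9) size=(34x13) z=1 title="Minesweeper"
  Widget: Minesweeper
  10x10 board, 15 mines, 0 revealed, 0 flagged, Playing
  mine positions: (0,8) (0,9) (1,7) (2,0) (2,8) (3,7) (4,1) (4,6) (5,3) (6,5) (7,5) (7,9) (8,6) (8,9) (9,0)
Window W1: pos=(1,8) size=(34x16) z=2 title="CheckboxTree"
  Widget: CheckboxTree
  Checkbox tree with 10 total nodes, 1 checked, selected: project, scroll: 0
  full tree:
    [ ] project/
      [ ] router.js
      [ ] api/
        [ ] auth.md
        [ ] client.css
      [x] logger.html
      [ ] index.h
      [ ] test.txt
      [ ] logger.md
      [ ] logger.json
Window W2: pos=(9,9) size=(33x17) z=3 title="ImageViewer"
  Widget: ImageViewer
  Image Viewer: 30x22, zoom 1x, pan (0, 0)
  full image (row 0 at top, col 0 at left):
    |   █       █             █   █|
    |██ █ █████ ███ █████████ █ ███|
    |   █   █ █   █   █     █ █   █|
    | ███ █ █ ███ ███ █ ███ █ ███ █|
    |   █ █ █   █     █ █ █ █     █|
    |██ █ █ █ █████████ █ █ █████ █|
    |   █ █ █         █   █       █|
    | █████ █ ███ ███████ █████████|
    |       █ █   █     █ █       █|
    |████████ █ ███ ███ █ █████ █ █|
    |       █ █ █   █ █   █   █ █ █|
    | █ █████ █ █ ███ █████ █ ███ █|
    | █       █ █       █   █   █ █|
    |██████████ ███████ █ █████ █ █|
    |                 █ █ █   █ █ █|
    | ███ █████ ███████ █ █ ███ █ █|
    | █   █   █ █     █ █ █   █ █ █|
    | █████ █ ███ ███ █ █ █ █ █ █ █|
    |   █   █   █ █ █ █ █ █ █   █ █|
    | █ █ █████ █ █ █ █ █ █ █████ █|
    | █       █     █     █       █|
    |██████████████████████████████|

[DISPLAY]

                                   
                                   
                                   
                                   
━━━━━━━━━━━━━━━━━━━━━━━━┓          
━━━━━━━━━━━━━━━━━━━━━━━━━━━━━━━┓━━━
 ImageViewer                   ┃   
───────────────────────────────┨───
   █       █             █   █ ┃   
██ █ █████ ███ █████████ █ ███ ┃   
   █   █ █   █   █     █ █   █ ┃   
 ███ █ █ ███ ███ █ ███ █ ███ █ ┃   
   █ █ █   █     █ █ █ █     █ ┃   
██ █ █ █ █████████ █ █ █████ █ ┃   
   █ █ █         █   █       █ ┃   


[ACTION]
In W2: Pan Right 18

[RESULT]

                                   
                                   
                                   
                                   
━━━━━━━━━━━━━━━━━━━━━━━━┓          
━━━━━━━━━━━━━━━━━━━━━━━━━━━━━━━┓━━━
 ImageViewer                   ┃   
───────────────────────────────┨───
       █   █                   ┃   
██████ █ ███                   ┃   
     █ █   █                   ┃   
 ███ █ ███ █                   ┃   
 █ █ █     █                   ┃   
 █ █ █████ █                   ┃   
   █       █                   ┃   


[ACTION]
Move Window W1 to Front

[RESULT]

                                   
                                   
                                   
                                   
━━━━━━━━━━━━━━━━━━━━━━━━┓          
xTree                   ┃━━━━━━┓━━━
────────────────────────┨      ┃   
ject/                   ┃──────┨───
outer.js                ┃      ┃   
pi/                     ┃      ┃   
 auth.md                ┃      ┃   
 client.css             ┃      ┃   
ogger.html              ┃      ┃   
ndex.h                  ┃      ┃   
est.txt                 ┃      ┃   
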